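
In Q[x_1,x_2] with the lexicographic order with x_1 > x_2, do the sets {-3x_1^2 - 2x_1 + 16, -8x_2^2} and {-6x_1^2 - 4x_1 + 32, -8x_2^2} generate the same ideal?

Yes, the ideals are equal.

Since reduced Gröbner bases are canonical representatives of ideals under a given ordering, it suffices to compute and compare them.
Buchberger on the first generating set:
f_1 = -3x_1^2 - 2x_1 + 16, LT = x_1^2.
f_2 = -8x_2^2, LT = x_2^2.

S(f_1,f_2): leading monomials are coprime, so the S-polynomial reduces to 0 (Buchberger's first criterion).
Every S-polynomial of the final basis reduces to 0, so we have a Gröbner basis.
Inter-reduce: drop elements whose leading term is divisible by another's, tail-reduce, and make monic.
Reduced Gröbner basis: {x_1^2 + 2/3x_1 - 16/3, x_2^2}.

Buchberger on the second generating set:
h_1 = -6x_1^2 - 4x_1 + 32, LT = x_1^2.
h_2 = -8x_2^2, LT = x_2^2.

S(h_1,h_2): leading monomials are coprime, so the S-polynomial reduces to 0 (Buchberger's first criterion).
Every S-polynomial of the final basis reduces to 0, so we have a Gröbner basis.
Inter-reduce: drop elements whose leading term is divisible by another's, tail-reduce, and make monic.
Reduced Gröbner basis: {x_1^2 + 2/3x_1 - 16/3, x_2^2}.

The two bases agree; hence the ideals are identical.
The same test decides containment: I ⊆ J iff every generator of I reduces to 0 modulo a Gröbner basis of J.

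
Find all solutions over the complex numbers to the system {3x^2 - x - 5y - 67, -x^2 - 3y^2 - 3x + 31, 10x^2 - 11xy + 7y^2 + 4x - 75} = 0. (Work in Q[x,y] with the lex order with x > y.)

Compute a lex Gröbner basis by Buchberger's algorithm.
f_1 = 3x^2 - x - 5y - 67, LT = x^2.
f_2 = -x^2 - 3x - 3y^2 + 31, LT = x^2.
f_3 = 10x^2 - 11xy + 4x + 7y^2 - 75, LT = x^2.

S(f_1,f_2): lcm = x^2. S = -10/3x - 3y^2 - 5/3y + 26/3.
  leading term x: no divisor's leading term divides it; move -10/3x to the remainder.
  leading term y^2: no divisor's leading term divides it; move -3y^2 to the remainder.
  leading term y: no divisor's leading term divides it; move -5/3y to the remainder.
  leading term 1: no divisor's leading term divides it; move 26/3 to the remainder.
  remainder -10/3x - 3y^2 - 5/3y + 26/3 ≠ 0; add h_4 = -10/3x - 3y^2 - 5/3y + 26/3 to the basis.

S(f_1,f_3): lcm = x^2. S = 11/10xy - 11/15x - 7/10y^2 - 5/3y - 89/6.
  leading term xy: subtract (-33/100y)·h_4 from 11/10xy - 11/15x - 7/10y^2 - 5/3y - 89/6 → -11/15x - 99/100y^3 - 5/4y^2 + 179/150y - 89/6
  leading term x: subtract (11/50)·h_4 from -11/15x - 99/100y^3 - 5/4y^2 + 179/150y - 89/6 → -99/100y^3 - 59/100y^2 + 39/25y - 837/50
  leading term y^3: no divisor's leading term divides it; move -99/100y^3 to the remainder.
  leading term y^2: no divisor's leading term divides it; move -59/100y^2 to the remainder.
  leading term y: no divisor's leading term divides it; move 39/25y to the remainder.
  leading term 1: no divisor's leading term divides it; move -837/50 to the remainder.
  remainder -99/100y^3 - 59/100y^2 + 39/25y - 837/50 ≠ 0; add h_5 = -99/100y^3 - 59/100y^2 + 39/25y - 837/50 to the basis.

S(f_1,h_4): lcm = x^2. S = -9/10xy^2 - 1/2xy + 34/15x - 5/3y - 67/3.
  leading term xy^2: subtract (27/100y^2)·h_4 from -9/10xy^2 - 1/2xy + 34/15x - 5/3y - 67/3 → -1/2xy + 34/15x + 81/100y^4 + 9/20y^3 - 117/50y^2 - 5/3y - 67/3
  leading term xy: subtract (3/20y)·h_4 from -1/2xy + 34/15x + 81/100y^4 + 9/20y^3 - 117/50y^2 - 5/3y - 67/3 → 34/15x + 81/100y^4 + 9/10y^3 - 209/100y^2 - 89/30y - 67/3
  leading term x: subtract (-17/25)·h_4 from 34/15x + 81/100y^4 + 9/10y^3 - 209/100y^2 - 89/30y - 67/3 → 81/100y^4 + 9/10y^3 - 413/100y^2 - 41/10y - 411/25
  leading term y^4: subtract (-9/11y)·h_5 from 81/100y^4 + 9/10y^3 - 413/100y^2 - 41/10y - 411/25 → 459/1100y^3 - 3139/1100y^2 - 4894/275y - 411/25
  leading term y^3: subtract (-51/121)·h_5 from 459/1100y^3 - 3139/1100y^2 - 4894/275y - 411/25 → -18769/6050y^2 - 10369/605y - 142149/6050
  leading term y^2: no divisor's leading term divides it; move -18769/6050y^2 to the remainder.
  leading term y: no divisor's leading term divides it; move -10369/605y to the remainder.
  leading term 1: no divisor's leading term divides it; move -142149/6050 to the remainder.
  remainder -18769/6050y^2 - 10369/605y - 142149/6050 ≠ 0; add h_6 = -18769/6050y^2 - 10369/605y - 142149/6050 to the basis.

S(h_5,h_6): lcm = y^3. S = -9157939/1858131y^2 - 5666905/619377y + 186/11.
  leading term y^2: subtract (5036866450/3170478249)·h_6 from -9157939/1858131y^2 - 5666905/619377y + 186/11 → 57318206825/3170478249y + 57318206825/1056826083
  leading term y: no divisor's leading term divides it; move 57318206825/3170478249y to the remainder.
  leading term 1: no divisor's leading term divides it; move 57318206825/1056826083 to the remainder.
  remainder 57318206825/3170478249y + 57318206825/1056826083 ≠ 0; add h_7 = 57318206825/3170478249y + 57318206825/1056826083 to the basis.

The other S-polynomials (S(f_2,f_3), S(f_2,h_4), S(f_3,h_4), S(f_1,h_5), S(f_2,h_5), S(f_3,h_5), S(h_4,h_5), S(f_1,h_6), S(f_2,h_6), S(f_3,h_6), S(h_4,h_6), S(f_1,h_7), S(f_2,h_7), S(f_3,h_7), S(h_4,h_7), S(h_5,h_7), S(h_6,h_7)) all reduce to 0 modulo the current basis, so we have a Gröbner basis.
Inter-reduce: drop elements whose leading term is divisible by another's, tail-reduce, and make monic.
Reduced Gröbner basis: {x + 4, y + 3}.

The lex basis is triangular: the last element involves only y. Solving y + 3 = 0 gives y ∈ {-3}; substituting each value into the earlier elements determines the remaining variables.
  y = -3: the earlier basis element becomes x + 4 = 0, giving x = -4 — point (-4, -3).
A lex Gröbner basis triangularizes the system, enabling back-substitution.

{(-4, -3)}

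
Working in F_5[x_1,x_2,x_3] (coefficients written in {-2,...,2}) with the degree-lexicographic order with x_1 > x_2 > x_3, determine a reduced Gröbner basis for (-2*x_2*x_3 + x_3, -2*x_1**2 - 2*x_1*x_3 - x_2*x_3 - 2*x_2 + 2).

f_1 = -2*x_2*x_3 + x_3, LT = x_2*x_3.
f_2 = -2*x_1**2 - 2*x_1*x_3 - x_2*x_3 - 2*x_2 + 2, LT = x_1**2.

The S-polynomials (S(f_1,f_2)) all reduce to 0 modulo the current basis, so we have a Gröbner basis.

G = {x_1**2 + x_1*x_3 + x_2 - x_3 - 1, x_2*x_3 + 2*x_3}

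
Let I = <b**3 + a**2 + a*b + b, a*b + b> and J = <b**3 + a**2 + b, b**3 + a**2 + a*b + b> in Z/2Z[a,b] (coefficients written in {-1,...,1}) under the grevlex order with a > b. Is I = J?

Equality of ideals is decidable: compute both reduced Gröbner bases (unique for the ordering) and check whether they agree.
Buchberger on the first generating set:
f_1 = b**3 + a**2 + a*b + b, LT = b**3.
f_2 = a*b + b, LT = a*b.

S(f_1,f_2): lcm = a*b**3. S = a**3 + a**2*b + b**3 + a*b.
  leading term a**3: no divisor's leading term divides it; move a**3 to the remainder.
  leading term a**2*b: subtract (a)·f_2 from a**2*b + b**3 + a*b → b**3
  leading term b**3: subtract (1)·f_1 from b**3 → a**2 + a*b + b
  leading term a**2: no divisor's leading term divides it; move a**2 to the remainder.
  leading term a*b: subtract (1)·f_2 from a*b + b → 0
  remainder a**3 + a**2 ≠ 0; add g_3 = a**3 + a**2 to the basis.

The other S-polynomials (S(f_1,g_3), S(f_2,g_3)) all reduce to 0 modulo the current basis, so we have a Gröbner basis.
Inter-reduce: drop elements whose leading term is divisible by another's, tail-reduce, and make monic.
Reduced Gröbner basis: {a**3 + a**2, b**3 + a**2, a*b + b}.

Buchberger on the second generating set:
h_1 = b**3 + a**2 + b, LT = b**3.
h_2 = b**3 + a**2 + a*b + b, LT = b**3.

S(h_1,h_2): lcm = b**3. S = a*b.
  leading term a*b: no divisor's leading term divides it; move a*b to the remainder.
  remainder a*b ≠ 0; add k_3 = a*b to the basis.

S(h_1,k_3): lcm = a*b**3. S = a**3 + a*b.
  leading term a**3: no divisor's leading term divides it; move a**3 to the remainder.
  leading term a*b: subtract (1)·k_3 from a*b → 0
  remainder a**3 ≠ 0; add k_4 = a**3 to the basis.

The other S-polynomials (S(h_2,k_3), S(h_1,k_4), S(h_2,k_4), S(k_3,k_4)) all reduce to 0 modulo the current basis, so we have a Gröbner basis.
Inter-reduce: drop elements whose leading term is divisible by another's, tail-reduce, and make monic.
Reduced Gröbner basis: {a**3, b**3 + a**2 + b, a*b}.

Since the reduced bases disagree, the two ideals are not the same.

No, the ideals differ.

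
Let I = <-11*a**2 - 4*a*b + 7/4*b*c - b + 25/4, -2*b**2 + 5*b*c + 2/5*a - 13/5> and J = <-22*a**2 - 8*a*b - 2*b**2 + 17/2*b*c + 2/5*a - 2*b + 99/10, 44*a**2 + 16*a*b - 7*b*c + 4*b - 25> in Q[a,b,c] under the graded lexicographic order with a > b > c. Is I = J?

Two ideals are equal iff their reduced Gröbner bases coincide (the reduced basis is unique for a fixed ordering).
Buchberger on the first generating set:
f_1 = -11*a**2 - 4*a*b + 7/4*b*c - b + 25/4, LT = a**2.
f_2 = -2*b**2 + 5*b*c + 2/5*a - 13/5, LT = b**2.

The S-polynomials (S(f_1,f_2)) all reduce to 0 modulo the current basis, so we have a Gröbner basis.
Inter-reduce: drop elements whose leading term is divisible by another's, tail-reduce, and make monic.
Reduced Gröbner basis: {a**2 + 4/11*a*b - 7/44*b*c + 1/11*b - 25/44, b**2 - 5/2*b*c - 1/5*a + 13/10}.

Buchberger on the second generating set:
h_1 = -22*a**2 - 8*a*b - 2*b**2 + 17/2*b*c + 2/5*a - 2*b + 99/10, LT = a**2.
h_2 = 44*a**2 + 16*a*b - 7*b*c + 4*b - 25, LT = a**2.

S(h_1,h_2): lcm = a**2. S = 1/11*b**2 - 5/22*b*c - 1/55*a + 13/110.
  leading term b**2: no divisor's leading term divides it; move 1/11*b**2 to the remainder.
  leading term b*c: no divisor's leading term divides it; move -5/22*b*c to the remainder.
  leading term a: no divisor's leading term divides it; move -1/55*a to the remainder.
  leading term 1: no divisor's leading term divides it; move 13/110 to the remainder.
  remainder 1/11*b**2 - 5/22*b*c - 1/55*a + 13/110 ≠ 0; add k_3 = 1/11*b**2 - 5/22*b*c - 1/55*a + 13/110 to the basis.

The other S-polynomials (S(h_1,k_3), S(h_2,k_3)) all reduce to 0 modulo the current basis, so we have a Gröbner basis.
Inter-reduce: drop elements whose leading term is divisible by another's, tail-reduce, and make monic.
Reduced Gröbner basis: {a**2 + 4/11*a*b - 7/44*b*c + 1/11*b - 25/44, b**2 - 5/2*b*c - 1/5*a + 13/10}.

Same reduced basis, so the two generating sets span the same ideal.

Yes, the ideals are equal.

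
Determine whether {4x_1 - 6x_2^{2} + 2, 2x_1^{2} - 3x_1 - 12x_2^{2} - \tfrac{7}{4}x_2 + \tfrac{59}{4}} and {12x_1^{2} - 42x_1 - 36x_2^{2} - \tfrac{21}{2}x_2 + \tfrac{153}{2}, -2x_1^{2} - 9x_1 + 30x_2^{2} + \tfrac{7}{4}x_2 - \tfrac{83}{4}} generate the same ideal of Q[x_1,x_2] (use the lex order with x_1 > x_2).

Yes, the ideals are equal.

Two ideals are equal iff their reduced Gröbner bases coincide (the reduced basis is unique for a fixed ordering).
Buchberger on the first generating set:
f_1 = 4x_1 - 6x_2^{2} + 2, LT = x_1.
f_2 = 2x_1^{2} - 3x_1 - 12x_2^{2} - \tfrac{7}{4}x_2 + \tfrac{59}{4}, LT = x_1^{2}.

S(f_1,f_2): lcm = x_1^{2}. S = -\tfrac{3}{2}x_1x_2^{2} + 2x_1 + 6x_2^{2} + \tfrac{7}{8}x_2 - \tfrac{59}{8}.
  leading term x_1x_2^{2}: subtract (-\tfrac{3}{8}x_2^{2})·f_1 from -\tfrac{3}{2}x_1x_2^{2} + 2x_1 + 6x_2^{2} + \tfrac{7}{8}x_2 - \tfrac{59}{8} → 2x_1 - \tfrac{9}{4}x_2^{4} + \tfrac{27}{4}x_2^{2} + \tfrac{7}{8}x_2 - \tfrac{59}{8}
  leading term x_1: subtract (\tfrac{1}{2})·f_1 from 2x_1 - \tfrac{9}{4}x_2^{4} + \tfrac{27}{4}x_2^{2} + \tfrac{7}{8}x_2 - \tfrac{59}{8} → -\tfrac{9}{4}x_2^{4} + \tfrac{39}{4}x_2^{2} + \tfrac{7}{8}x_2 - \tfrac{67}{8}
  leading term x_2^{4}: no divisor's leading term divides it; move -\tfrac{9}{4}x_2^{4} to the remainder.
  leading term x_2^{2}: no divisor's leading term divides it; move \tfrac{39}{4}x_2^{2} to the remainder.
  leading term x_2: no divisor's leading term divides it; move \tfrac{7}{8}x_2 to the remainder.
  leading term 1: no divisor's leading term divides it; move -\tfrac{67}{8} to the remainder.
  remainder -\tfrac{9}{4}x_2^{4} + \tfrac{39}{4}x_2^{2} + \tfrac{7}{8}x_2 - \tfrac{67}{8} ≠ 0; add g_3 = -\tfrac{9}{4}x_2^{4} + \tfrac{39}{4}x_2^{2} + \tfrac{7}{8}x_2 - \tfrac{67}{8} to the basis.

S(f_1,g_3): leading monomials are coprime, so the S-polynomial reduces to 0 (Buchberger's first criterion).
S(f_2,g_3): leading monomials are coprime, so the S-polynomial reduces to 0 (Buchberger's first criterion).
Every S-polynomial of the final basis reduces to 0, so we have a Gröbner basis.
Inter-reduce: drop elements whose leading term is divisible by another's, tail-reduce, and make monic.
Reduced Gröbner basis: {x_1 - \tfrac{3}{2}x_2^{2} + \tfrac{1}{2}, x_2^{4} - \tfrac{13}{3}x_2^{2} - \tfrac{7}{18}x_2 + \tfrac{67}{18}}.

Buchberger on the second generating set:
h_1 = 12x_1^{2} - 42x_1 - 36x_2^{2} - \tfrac{21}{2}x_2 + \tfrac{153}{2}, LT = x_1^{2}.
h_2 = -2x_1^{2} - 9x_1 + 30x_2^{2} + \tfrac{7}{4}x_2 - \tfrac{83}{4}, LT = x_1^{2}.

S(h_1,h_2): lcm = x_1^{2}. S = -8x_1 + 12x_2^{2} - 4.
  leading term x_1: no divisor's leading term divides it; move -8x_1 to the remainder.
  leading term x_2^{2}: no divisor's leading term divides it; move 12x_2^{2} to the remainder.
  leading term 1: no divisor's leading term divides it; move -4 to the remainder.
  remainder -8x_1 + 12x_2^{2} - 4 ≠ 0; add k_3 = -8x_1 + 12x_2^{2} - 4 to the basis.

S(h_1,k_3): lcm = x_1^{2}. S = \tfrac{3}{2}x_1x_2^{2} - 4x_1 - 3x_2^{2} - \tfrac{7}{8}x_2 + \tfrac{51}{8}.
  leading term x_1x_2^{2}: subtract (-\tfrac{3}{16}x_2^{2})·k_3 from \tfrac{3}{2}x_1x_2^{2} - 4x_1 - 3x_2^{2} - \tfrac{7}{8}x_2 + \tfrac{51}{8} → -4x_1 + \tfrac{9}{4}x_2^{4} - \tfrac{15}{4}x_2^{2} - \tfrac{7}{8}x_2 + \tfrac{51}{8}
  leading term x_1: subtract (\tfrac{1}{2})·k_3 from -4x_1 + \tfrac{9}{4}x_2^{4} - \tfrac{15}{4}x_2^{2} - \tfrac{7}{8}x_2 + \tfrac{51}{8} → \tfrac{9}{4}x_2^{4} - \tfrac{39}{4}x_2^{2} - \tfrac{7}{8}x_2 + \tfrac{67}{8}
  leading term x_2^{4}: no divisor's leading term divides it; move \tfrac{9}{4}x_2^{4} to the remainder.
  leading term x_2^{2}: no divisor's leading term divides it; move -\tfrac{39}{4}x_2^{2} to the remainder.
  leading term x_2: no divisor's leading term divides it; move -\tfrac{7}{8}x_2 to the remainder.
  leading term 1: no divisor's leading term divides it; move \tfrac{67}{8} to the remainder.
  remainder \tfrac{9}{4}x_2^{4} - \tfrac{39}{4}x_2^{2} - \tfrac{7}{8}x_2 + \tfrac{67}{8} ≠ 0; add k_4 = \tfrac{9}{4}x_2^{4} - \tfrac{39}{4}x_2^{2} - \tfrac{7}{8}x_2 + \tfrac{67}{8} to the basis.

S(h_2,k_3): lcm = x_1^{2}. S = \tfrac{3}{2}x_1x_2^{2} + 4x_1 - 15x_2^{2} - \tfrac{7}{8}x_2 + \tfrac{83}{8}.
  leading term x_1x_2^{2}: subtract (-\tfrac{3}{16}x_2^{2})·k_3 from \tfrac{3}{2}x_1x_2^{2} + 4x_1 - 15x_2^{2} - \tfrac{7}{8}x_2 + \tfrac{83}{8} → 4x_1 + \tfrac{9}{4}x_2^{4} - \tfrac{63}{4}x_2^{2} - \tfrac{7}{8}x_2 + \tfrac{83}{8}
  leading term x_1: subtract (-\tfrac{1}{2})·k_3 from 4x_1 + \tfrac{9}{4}x_2^{4} - \tfrac{63}{4}x_2^{2} - \tfrac{7}{8}x_2 + \tfrac{83}{8} → \tfrac{9}{4}x_2^{4} - \tfrac{39}{4}x_2^{2} - \tfrac{7}{8}x_2 + \tfrac{67}{8}
  leading term x_2^{4}: subtract (1)·k_4 from \tfrac{9}{4}x_2^{4} - \tfrac{39}{4}x_2^{2} - \tfrac{7}{8}x_2 + \tfrac{67}{8} → 0
  remainder 0.

S(h_1,k_4): leading monomials are coprime, so the S-polynomial reduces to 0 (Buchberger's first criterion).
S(h_2,k_4): leading monomials are coprime, so the S-polynomial reduces to 0 (Buchberger's first criterion).
S(k_3,k_4): leading monomials are coprime, so the S-polynomial reduces to 0 (Buchberger's first criterion).
Every S-polynomial of the final basis reduces to 0, so we have a Gröbner basis.
Inter-reduce: drop elements whose leading term is divisible by another's, tail-reduce, and make monic.
Reduced Gröbner basis: {x_1 - \tfrac{3}{2}x_2^{2} + \tfrac{1}{2}, x_2^{4} - \tfrac{13}{3}x_2^{2} - \tfrac{7}{18}x_2 + \tfrac{67}{18}}.

Same reduced basis, so the two generating sets span the same ideal.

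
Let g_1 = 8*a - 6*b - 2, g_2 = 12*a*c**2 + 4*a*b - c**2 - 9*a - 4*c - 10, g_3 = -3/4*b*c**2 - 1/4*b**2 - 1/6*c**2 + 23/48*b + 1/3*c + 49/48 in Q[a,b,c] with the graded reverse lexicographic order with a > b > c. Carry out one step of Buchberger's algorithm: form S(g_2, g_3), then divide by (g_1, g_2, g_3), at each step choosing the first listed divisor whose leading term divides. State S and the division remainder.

S(g_2, g_3) = -2/9*a*c**2 - 1/12*b*c**2 - 1/9*a*b + 4/9*a*c - 1/3*b*c + 49/36*a - 5/6*b; remainder on division = 0.

lcm(LM(g_2), LM(g_3)) = a*b*c**2.
S = (lcm/LT(g_2))·g_2 − (lcm/LT(g_3))·g_3 = -2/9*a*c**2 - 1/12*b*c**2 - 1/9*a*b + 4/9*a*c - 1/3*b*c + 49/36*a - 5/6*b.
Reduce S modulo (g_1, g_2, g_3) in that order:
  leading term a*c**2: subtract (-1/36*c**2)·g_1 from -2/9*a*c**2 - 1/12*b*c**2 - 1/9*a*b + 4/9*a*c - 1/3*b*c + 49/36*a - 5/6*b → -1/4*b*c**2 - 1/9*a*b + 4/9*a*c - 1/3*b*c - 1/18*c**2 + 49/36*a - 5/6*b
  leading term b*c**2: subtract (1/3)·g_3 from -1/4*b*c**2 - 1/9*a*b + 4/9*a*c - 1/3*b*c - 1/18*c**2 + 49/36*a - 5/6*b → -1/9*a*b + 1/12*b**2 + 4/9*a*c - 1/3*b*c + 49/36*a - 143/144*b - 1/9*c - 49/144
  leading term a*b: subtract (-1/72*b)·g_1 from -1/9*a*b + 1/12*b**2 + 4/9*a*c - 1/3*b*c + 49/36*a - 143/144*b - 1/9*c - 49/144 → 4/9*a*c - 1/3*b*c + 49/36*a - 49/48*b - 1/9*c - 49/144
  leading term a*c: subtract (1/18*c)·g_1 from 4/9*a*c - 1/3*b*c + 49/36*a - 49/48*b - 1/9*c - 49/144 → 49/36*a - 49/48*b - 49/144
  leading term a: subtract (49/288)·g_1 from 49/36*a - 49/48*b - 49/144 → 0
The remainder is 0, so this S-polynomial contributes no new basis element.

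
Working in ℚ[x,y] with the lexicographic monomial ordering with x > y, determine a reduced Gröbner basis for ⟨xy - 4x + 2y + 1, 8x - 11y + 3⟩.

f_1 = xy - 4x + 2y + 1, LT = xy.
f_2 = 8x - 11y + 3, LT = x.

S(f_1,f_2): lcm = xy. S = -4x + 11/8y² + 13/8y + 1.
  leading term x: subtract (-½)·f_2 from -4x + 11/8y² + 13/8y + 1 → 11/8y² - 31/8y + 5/2
  leading term y²: no divisor's leading term divides it; move 11/8y² to the remainder.
  leading term y: no divisor's leading term divides it; move -31/8y to the remainder.
  leading term 1: no divisor's leading term divides it; move 5/2 to the remainder.
  remainder 11/8y² - 31/8y + 5/2 ≠ 0; add g_3 = 11/8y² - 31/8y + 5/2 to the basis.

The other S-polynomials (S(f_1,g_3), S(f_2,g_3)) all reduce to 0 modulo the current basis, so we have a Gröbner basis.
Inter-reduce: drop elements whose leading term is divisible by another's, tail-reduce, and make monic.

G = {x - 11/8y + ⅜, y² - 31/11y + 20/11}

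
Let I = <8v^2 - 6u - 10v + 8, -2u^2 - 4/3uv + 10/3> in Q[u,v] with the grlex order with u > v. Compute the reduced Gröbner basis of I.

f_1 = 8v^2 - 6u - 10v + 8, LT = v^2.
f_2 = -2u^2 - 4/3uv + 10/3, LT = u^2.

The S-polynomials (S(f_1,f_2)) all reduce to 0 modulo the current basis, so we have a Gröbner basis.

G = {u^2 + 2/3uv - 5/3, v^2 - 3/4u - 5/4v + 1}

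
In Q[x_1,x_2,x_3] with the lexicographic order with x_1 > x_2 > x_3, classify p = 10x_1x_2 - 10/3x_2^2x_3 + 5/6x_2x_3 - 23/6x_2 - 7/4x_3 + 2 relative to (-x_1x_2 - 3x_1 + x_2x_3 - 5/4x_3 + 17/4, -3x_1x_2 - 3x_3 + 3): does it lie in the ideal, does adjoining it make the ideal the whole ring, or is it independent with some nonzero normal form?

10x_1x_2 - 10/3x_2^2x_3 + 5/6x_2x_3 - 23/6x_2 - 7/4x_3 + 2 is independent of I; its normal form modulo I is 7x_2 - 7/4x_3 + 2.

First compute the reduced Gröbner basis of I by Buchberger's algorithm.
f_1 = -x_1x_2 - 3x_1 + x_2x_3 - 5/4x_3 + 17/4, LT = x_1x_2.
f_2 = -3x_1x_2 - 3x_3 + 3, LT = x_1x_2.

S(f_1,f_2): lcm = x_1x_2. S = 3x_1 - x_2x_3 + 1/4x_3 - 13/4.
  leading term x_1: no divisor's leading term divides it; move 3x_1 to the remainder.
  leading term x_2x_3: no divisor's leading term divides it; move -x_2x_3 to the remainder.
  leading term x_3: no divisor's leading term divides it; move 1/4x_3 to the remainder.
  leading term 1: no divisor's leading term divides it; move -13/4 to the remainder.
  remainder 3x_1 - x_2x_3 + 1/4x_3 - 13/4 ≠ 0; add h_3 = 3x_1 - x_2x_3 + 1/4x_3 - 13/4 to the basis.

S(f_1,h_3): lcm = x_1x_2. S = 3x_1 + 1/3x_2^2x_3 - 13/12x_2x_3 + 13/12x_2 + 5/4x_3 - 17/4.
  leading term x_1: subtract (1)·h_3 from 3x_1 + 1/3x_2^2x_3 - 13/12x_2x_3 + 13/12x_2 + 5/4x_3 - 17/4 → 1/3x_2^2x_3 - 1/12x_2x_3 + 13/12x_2 + x_3 - 1
  leading term x_2^2x_3: no divisor's leading term divides it; move 1/3x_2^2x_3 to the remainder.
  leading term x_2x_3: no divisor's leading term divides it; move -1/12x_2x_3 to the remainder.
  leading term x_2: no divisor's leading term divides it; move 13/12x_2 to the remainder.
  leading term x_3: no divisor's leading term divides it; move x_3 to the remainder.
  leading term 1: no divisor's leading term divides it; move -1 to the remainder.
  remainder 1/3x_2^2x_3 - 1/12x_2x_3 + 13/12x_2 + x_3 - 1 ≠ 0; add h_4 = 1/3x_2^2x_3 - 1/12x_2x_3 + 13/12x_2 + x_3 - 1 to the basis.

The other S-polynomials (S(f_2,h_3), S(f_1,h_4), S(f_2,h_4), S(h_3,h_4)) all reduce to 0 modulo the current basis, so we have a Gröbner basis.
Inter-reduce: drop elements whose leading term is divisible by another's, tail-reduce, and make monic.
Reduced Gröbner basis: {x_1 - 1/3x_2x_3 + 1/12x_3 - 13/12, x_2^2x_3 - 1/4x_2x_3 + 13/4x_2 + 3x_3 - 3}.
Label its elements g_1 = x_1 - 1/3x_2x_3 + 1/12x_3 - 13/12, g_2 = x_2^2x_3 - 1/4x_2x_3 + 13/4x_2 + 3x_3 - 3.

Reduce p = 10x_1x_2 - 10/3x_2^2x_3 + 5/6x_2x_3 - 23/6x_2 - 7/4x_3 + 2 modulo G:
  leading term x_1x_2: subtract (10x_2)·g_1 from 10x_1x_2 - 10/3x_2^2x_3 + 5/6x_2x_3 - 23/6x_2 - 7/4x_3 + 2 → 7x_2 - 7/4x_3 + 2
  leading term x_2: no divisor's leading term divides it; move 7x_2 to the remainder.
  leading term x_3: no divisor's leading term divides it; move -7/4x_3 to the remainder.
  leading term 1: no divisor's leading term divides it; move 2 to the remainder.
  normal form = 7x_2 - 7/4x_3 + 2.
The normal form is nonzero, so p ∉ I. Since p minus its normal form lies in I, I + (p) = I + (r) where r = 7x_2 - 7/4x_3 + 2; decide whether this ideal is the whole ring.
Run Buchberger on G together with r (pairs among the g_i already reduce to 0 since G is a Gröbner basis):
g_1 = x_1 - 1/3x_2x_3 + 1/12x_3 - 13/12, LT = x_1.
g_2 = x_2^2x_3 - 1/4x_2x_3 + 13/4x_2 + 3x_3 - 3, LT = x_2^2x_3.
r = 7x_2 - 7/4x_3 + 2, LT = x_2.

S(g_2,r): lcm = x_2^2x_3. S = 1/4x_2x_3^2 - 15/28x_2x_3 + 13/4x_2 + 3x_3 - 3.
  leading term x_2x_3^2: subtract (1/28x_3^2)·r from 1/4x_2x_3^2 - 15/28x_2x_3 + 13/4x_2 + 3x_3 - 3 → -15/28x_2x_3 + 13/4x_2 + 1/16x_3^3 - 1/14x_3^2 + 3x_3 - 3
  leading term x_2x_3: subtract (-15/196x_3)·r from -15/28x_2x_3 + 13/4x_2 + 1/16x_3^3 - 1/14x_3^2 + 3x_3 - 3 → 13/4x_2 + 1/16x_3^3 - 23/112x_3^2 + 309/98x_3 - 3
  leading term x_2: subtract (13/28)·r from 13/4x_2 + 1/16x_3^3 - 23/112x_3^2 + 309/98x_3 - 3 → 1/16x_3^3 - 23/112x_3^2 + 3109/784x_3 - 55/14
  leading term x_3^3: no divisor's leading term divides it; move 1/16x_3^3 to the remainder.
  leading term x_3^2: no divisor's leading term divides it; move -23/112x_3^2 to the remainder.
  leading term x_3: no divisor's leading term divides it; move 3109/784x_3 to the remainder.
  leading term 1: no divisor's leading term divides it; move -55/14 to the remainder.
  remainder 1/16x_3^3 - 23/112x_3^2 + 3109/784x_3 - 55/14 ≠ 0; add m_4 = 1/16x_3^3 - 23/112x_3^2 + 3109/784x_3 - 55/14 to the basis.

The other S-polynomials (S(g_1,g_2), S(g_1,r), S(g_1,m_4), S(g_2,m_4), S(r,m_4)) all reduce to 0 modulo the current basis, so we have a Gröbner basis.
Inter-reduce: drop elements whose leading term is divisible by another's, tail-reduce, and make monic.
Reduced Gröbner basis: {x_1 - 1/12x_3^2 + 5/28x_3 - 13/12, x_2 - 1/4x_3 + 2/7, x_3^3 - 23/7x_3^2 + 3109/49x_3 - 440/7}.
The reduced Gröbner basis of I + (p) is {x_1 - 1/12x_3^2 + 5/28x_3 - 13/12, x_2 - 1/4x_3 + 2/7, x_3^3 - 23/7x_3^2 + 3109/49x_3 - 440/7} ≠ {1}, a proper ideal, so the enlarged system stays consistent: p is independent of I, with normal form 7x_2 - 7/4x_3 + 2.

The remainder on division by a Gröbner basis is unique — it is the normal form.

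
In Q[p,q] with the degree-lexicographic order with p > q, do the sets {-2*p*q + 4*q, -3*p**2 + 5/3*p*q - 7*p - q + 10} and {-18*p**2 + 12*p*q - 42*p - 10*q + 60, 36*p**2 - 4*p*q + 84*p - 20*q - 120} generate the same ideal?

Yes, the ideals are equal.

For a fixed monomial order, each ideal has a unique reduced Gröbner basis; comparing bases decides equality.
Buchberger on the first generating set:
f_1 = -2*p*q + 4*q, LT = p*q.
f_2 = -3*p**2 + 5/3*p*q - 7*p - q + 10, LT = p**2.

S(f_1,f_2): lcm = p**2*q. S = 5/9*p*q**2 - 13/3*p*q - 1/3*q**2 + 10/3*q.
  leading term p*q**2: subtract (-5/18*q)·f_1 from 5/9*p*q**2 - 13/3*p*q - 1/3*q**2 + 10/3*q → -13/3*p*q + 7/9*q**2 + 10/3*q
  leading term p*q: subtract (13/6)·f_1 from -13/3*p*q + 7/9*q**2 + 10/3*q → 7/9*q**2 - 16/3*q
  leading term q**2: no divisor's leading term divides it; move 7/9*q**2 to the remainder.
  leading term q: no divisor's leading term divides it; move -16/3*q to the remainder.
  remainder 7/9*q**2 - 16/3*q ≠ 0; add g_3 = 7/9*q**2 - 16/3*q to the basis.

S(f_1,g_3): lcm = p*q**2. S = 48/7*p*q - 2*q**2.
  leading term p*q: subtract (-24/7)·f_1 from 48/7*p*q - 2*q**2 → -2*q**2 + 96/7*q
  leading term q**2: subtract (-18/7)·g_3 from -2*q**2 + 96/7*q → 0
  remainder 0.

S(f_2,g_3): leading monomials are coprime, so the S-polynomial reduces to 0 (Buchberger's first criterion).
Every S-polynomial of the final basis reduces to 0, so we have a Gröbner basis.
Inter-reduce: drop elements whose leading term is divisible by another's, tail-reduce, and make monic.
Reduced Gröbner basis: {p**2 + 7/3*p - 7/9*q - 10/3, p*q - 2*q, q**2 - 48/7*q}.

Buchberger on the second generating set:
h_1 = -18*p**2 + 12*p*q - 42*p - 10*q + 60, LT = p**2.
h_2 = 36*p**2 - 4*p*q + 84*p - 20*q - 120, LT = p**2.

S(h_1,h_2): lcm = p**2. S = -5/9*p*q + 10/9*q.
  leading term p*q: no divisor's leading term divides it; move -5/9*p*q to the remainder.
  leading term q: no divisor's leading term divides it; move 10/9*q to the remainder.
  remainder -5/9*p*q + 10/9*q ≠ 0; add k_3 = -5/9*p*q + 10/9*q to the basis.

S(h_1,k_3): lcm = p**2*q. S = -2/3*p*q**2 + 13/3*p*q + 5/9*q**2 - 10/3*q.
  leading term p*q**2: subtract (6/5*q)·k_3 from -2/3*p*q**2 + 13/3*p*q + 5/9*q**2 - 10/3*q → 13/3*p*q - 7/9*q**2 - 10/3*q
  leading term p*q: subtract (-39/5)·k_3 from 13/3*p*q - 7/9*q**2 - 10/3*q → -7/9*q**2 + 16/3*q
  leading term q**2: no divisor's leading term divides it; move -7/9*q**2 to the remainder.
  leading term q: no divisor's leading term divides it; move 16/3*q to the remainder.
  remainder -7/9*q**2 + 16/3*q ≠ 0; add k_4 = -7/9*q**2 + 16/3*q to the basis.

S(h_2,k_3): lcm = p**2*q. S = -1/9*p*q**2 + 13/3*p*q - 5/9*q**2 - 10/3*q.
  leading term p*q**2: subtract (1/5*q)·k_3 from -1/9*p*q**2 + 13/3*p*q - 5/9*q**2 - 10/3*q → 13/3*p*q - 7/9*q**2 - 10/3*q
  leading term p*q: subtract (-39/5)·k_3 from 13/3*p*q - 7/9*q**2 - 10/3*q → -7/9*q**2 + 16/3*q
  leading term q**2: subtract (1)·k_4 from -7/9*q**2 + 16/3*q → 0
  remainder 0.

S(h_1,k_4): leading monomials are coprime, so the S-polynomial reduces to 0 (Buchberger's first criterion).
S(h_2,k_4): leading monomials are coprime, so the S-polynomial reduces to 0 (Buchberger's first criterion).
S(k_3,k_4): lcm = p*q**2. S = 48/7*p*q - 2*q**2.
  leading term p*q: subtract (-432/35)·k_3 from 48/7*p*q - 2*q**2 → -2*q**2 + 96/7*q
  leading term q**2: subtract (18/7)·k_4 from -2*q**2 + 96/7*q → 0
  remainder 0.

Every S-polynomial of the final basis reduces to 0, so we have a Gröbner basis.
Inter-reduce: drop elements whose leading term is divisible by another's, tail-reduce, and make monic.
Reduced Gröbner basis: {p**2 + 7/3*p - 7/9*q - 10/3, p*q - 2*q, q**2 - 48/7*q}.

These coincide, so the ideals are equal.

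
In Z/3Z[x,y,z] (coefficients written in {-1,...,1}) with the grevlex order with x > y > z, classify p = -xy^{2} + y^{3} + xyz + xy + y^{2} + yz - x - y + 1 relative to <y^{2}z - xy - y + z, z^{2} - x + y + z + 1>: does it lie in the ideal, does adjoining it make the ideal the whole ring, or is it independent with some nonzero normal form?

-xy^{2} + y^{3} + xyz + xy + y^{2} + yz - x - y + 1 lies in I (it reduces to 0).

First compute the reduced Gröbner basis of I by Buchberger's algorithm.
f_1 = y^{2}z - xy - y + z, LT = y^{2}z.
f_2 = z^{2} - x + y + z + 1, LT = z^{2}.

S(f_1,f_2): lcm = y^{2}z^{2}. S = xy^{2} - y^{3} - xyz - y^{2}z - y^{2} - yz + z^{2}.
  leading term xy^{2}: no divisor's leading term divides it; move xy^{2} to the remainder.
  leading term y^{3}: no divisor's leading term divides it; move -y^{3} to the remainder.
  leading term xyz: no divisor's leading term divides it; move -xyz to the remainder.
  leading term y^{2}z: subtract (-1)·f_1 from -y^{2}z - y^{2} - yz + z^{2} → -xy - y^{2} - yz + z^{2} - y + z
  leading term xy: no divisor's leading term divides it; move -xy to the remainder.
  leading term y^{2}: no divisor's leading term divides it; move -y^{2} to the remainder.
  leading term yz: no divisor's leading term divides it; move -yz to the remainder.
  leading term z^{2}: subtract (1)·f_2 from z^{2} - y + z → x + y - 1
  leading term x: no divisor's leading term divides it; move x to the remainder.
  leading term y: no divisor's leading term divides it; move y to the remainder.
  leading term 1: no divisor's leading term divides it; move -1 to the remainder.
  remainder xy^{2} - y^{3} - xyz - xy - y^{2} - yz + x + y - 1 ≠ 0; add h_3 = xy^{2} - y^{3} - xyz - xy - y^{2} - yz + x + y - 1 to the basis.

S(f_1,h_3): lcm = xy^{2}z. S = y^{3}z + xyz^{2} - x^{2}y + xyz + y^{2}z + yz^{2} - xy - yz + z.
  leading term y^{3}z: subtract (y)·f_1 from y^{3}z + xyz^{2} - x^{2}y + xyz + y^{2}z + yz^{2} - xy - yz + z → xyz^{2} - x^{2}y + xy^{2} + xyz + y^{2}z + yz^{2} - xy + y^{2} + yz + z
  leading term xyz^{2}: subtract (xy)·f_2 from xyz^{2} - x^{2}y + xy^{2} + xyz + y^{2}z + yz^{2} - xy + y^{2} + yz + z → y^{2}z + yz^{2} + xy + y^{2} + yz + z
  leading term y^{2}z: subtract (1)·f_1 from y^{2}z + yz^{2} + xy + y^{2} + yz + z → yz^{2} - xy + y^{2} + yz + y
  leading term yz^{2}: subtract (y)·f_2 from yz^{2} - xy + y^{2} + yz + y → 0
  remainder 0.

S(f_2,h_3): leading monomials are coprime, so the S-polynomial reduces to 0 (Buchberger's first criterion).
Every S-polynomial of the final basis reduces to 0, so we have a Gröbner basis.
Inter-reduce: drop elements whose leading term is divisible by another's, tail-reduce, and make monic.
Reduced Gröbner basis: {xy^{2} - y^{3} - xyz - xy - y^{2} - yz + x + y - 1, y^{2}z - xy - y + z, z^{2} - x + y + z + 1}.
Label its elements g_1 = xy^{2} - y^{3} - xyz - xy - y^{2} - yz + x + y - 1, g_2 = y^{2}z - xy - y + z, g_3 = z^{2} - x + y + z + 1.

Reduce p = -xy^{2} + y^{3} + xyz + xy + y^{2} + yz - x - y + 1 modulo G:
  leading term xy^{2}: subtract (-1)·g_1 from -xy^{2} + y^{3} + xyz + xy + y^{2} + yz - x - y + 1 → 0
  normal form = 0.
Since the normal form is 0, p ∈ I.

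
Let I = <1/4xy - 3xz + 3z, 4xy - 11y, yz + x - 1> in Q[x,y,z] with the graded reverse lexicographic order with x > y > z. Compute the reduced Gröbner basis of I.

f_1 = 1/4xy - 3xz + 3z, LT = xy.
f_2 = 4xy - 11y, LT = xy.
f_3 = yz + x - 1, LT = yz.

S(f_1,f_2): lcm = xy. S = -12xz + 11/4y + 12z.
  leading term xz: no divisor's leading term divides it; move -12xz to the remainder.
  leading term y: no divisor's leading term divides it; move 11/4y to the remainder.
  leading term z: no divisor's leading term divides it; move 12z to the remainder.
  remainder -12xz + 11/4y + 12z ≠ 0; add g_4 = -12xz + 11/4y + 12z to the basis.

S(f_1,f_3): lcm = xyz. S = -12xz^2 - x^2 + 12z^2 + x.
  leading term xz^2: subtract (z)·g_4 from -12xz^2 - x^2 + 12z^2 + x → -x^2 - 11/4yz + x
  leading term x^2: no divisor's leading term divides it; move -x^2 to the remainder.
  leading term yz: subtract (-11/4)·f_3 from -11/4yz + x → 15/4x - 11/4
  leading term x: no divisor's leading term divides it; move 15/4x to the remainder.
  leading term 1: no divisor's leading term divides it; move -11/4 to the remainder.
  remainder -x^2 + 15/4x - 11/4 ≠ 0; add g_5 = -x^2 + 15/4x - 11/4 to the basis.

S(f_1,g_4): lcm = xyz. S = -12xz^2 + 11/48y^2 + yz + 12z^2.
  leading term xz^2: subtract (z)·g_4 from -12xz^2 + 11/48y^2 + yz + 12z^2 → 11/48y^2 - 7/4yz
  leading term y^2: no divisor's leading term divides it; move 11/48y^2 to the remainder.
  leading term yz: subtract (-7/4)·f_3 from -7/4yz → 7/4x - 7/4
  leading term x: no divisor's leading term divides it; move 7/4x to the remainder.
  leading term 1: no divisor's leading term divides it; move -7/4 to the remainder.
  remainder 11/48y^2 + 7/4x - 7/4 ≠ 0; add g_6 = 11/48y^2 + 7/4x - 7/4 to the basis.

The other S-polynomials (S(f_2,f_3), S(f_2,g_4), S(f_3,g_4), S(f_1,g_5), S(f_2,g_5), S(f_3,g_5), S(g_4,g_5), S(f_1,g_6), S(f_2,g_6), S(f_3,g_6), S(g_4,g_6), S(g_5,g_6)) all reduce to 0 modulo the current basis, so we have a Gröbner basis.
Inter-reduce: drop elements whose leading term is divisible by another's, tail-reduce, and make monic.

G = {x^2 - 15/4x + 11/4, xy - 11/4y, y^2 + 84/11x - 84/11, xz - 11/48y - z, yz + x - 1}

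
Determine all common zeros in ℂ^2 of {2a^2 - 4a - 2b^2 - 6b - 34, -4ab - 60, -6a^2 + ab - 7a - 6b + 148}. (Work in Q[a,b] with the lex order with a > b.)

Compute a lex Gröbner basis by Buchberger's algorithm.
f_1 = 2a^2 - 4a - 2b^2 - 6b - 34, LT = a^2.
f_2 = -4ab - 60, LT = ab.
f_3 = -6a^2 + ab - 7a - 6b + 148, LT = a^2.

S(f_1,f_2): lcm = a^2b. S = -2ab - 15a - b^3 - 3b^2 - 17b.
  leading term ab: subtract (1/2)·f_2 from -2ab - 15a - b^3 - 3b^2 - 17b → -15a - b^3 - 3b^2 - 17b + 30
  leading term a: no divisor's leading term divides it; move -15a to the remainder.
  leading term b^3: no divisor's leading term divides it; move -b^3 to the remainder.
  leading term b^2: no divisor's leading term divides it; move -3b^2 to the remainder.
  leading term b: no divisor's leading term divides it; move -17b to the remainder.
  leading term 1: no divisor's leading term divides it; move 30 to the remainder.
  remainder -15a - b^3 - 3b^2 - 17b + 30 ≠ 0; add h_4 = -15a - b^3 - 3b^2 - 17b + 30 to the basis.

S(f_1,f_3): lcm = a^2. S = 1/6ab - 19/6a - b^2 - 4b + 23/3.
  leading term ab: subtract (-1/24)·f_2 from 1/6ab - 19/6a - b^2 - 4b + 23/3 → -19/6a - b^2 - 4b + 31/6
  leading term a: subtract (19/90)·h_4 from -19/6a - b^2 - 4b + 31/6 → 19/90b^3 - 11/30b^2 - 37/90b - 7/6
  leading term b^3: no divisor's leading term divides it; move 19/90b^3 to the remainder.
  leading term b^2: no divisor's leading term divides it; move -11/30b^2 to the remainder.
  leading term b: no divisor's leading term divides it; move -37/90b to the remainder.
  leading term 1: no divisor's leading term divides it; move -7/6 to the remainder.
  remainder 19/90b^3 - 11/30b^2 - 37/90b - 7/6 ≠ 0; add h_5 = 19/90b^3 - 11/30b^2 - 37/90b - 7/6 to the basis.

S(f_2,f_3): lcm = a^2b. S = 1/6ab^2 - 7/6ab + 15a - b^2 + 74/3b.
  leading term ab^2: subtract (-1/24b)·f_2 from 1/6ab^2 - 7/6ab + 15a - b^2 + 74/3b → -7/6ab + 15a - b^2 + 133/6b
  leading term ab: subtract (7/24)·f_2 from -7/6ab + 15a - b^2 + 133/6b → 15a - b^2 + 133/6b + 35/2
  leading term a: subtract (-1)·h_4 from 15a - b^2 + 133/6b + 35/2 → -b^3 - 4b^2 + 31/6b + 95/2
  leading term b^3: subtract (-90/19)·h_5 from -b^3 - 4b^2 + 31/6b + 95/2 → -109/19b^2 + 367/114b + 1595/38
  leading term b^2: no divisor's leading term divides it; move -109/19b^2 to the remainder.
  leading term b: no divisor's leading term divides it; move 367/114b to the remainder.
  leading term 1: no divisor's leading term divides it; move 1595/38 to the remainder.
  remainder -109/19b^2 + 367/114b + 1595/38 ≠ 0; add h_6 = -109/19b^2 + 367/114b + 1595/38 to the basis.

S(f_2,h_5): lcm = ab^3. S = 33/19ab^2 + 37/19ab + 105/19a + 15b^2.
  leading term ab^2: subtract (-33/76b)·f_2 from 33/19ab^2 + 37/19ab + 105/19a + 15b^2 → 37/19ab + 105/19a + 15b^2 - 495/19b
  leading term ab: subtract (-37/76)·f_2 from 37/19ab + 105/19a + 15b^2 - 495/19b → 105/19a + 15b^2 - 495/19b - 555/19
  leading term a: subtract (-7/19)·h_4 from 105/19a + 15b^2 - 495/19b - 555/19 → -7/19b^3 + 264/19b^2 - 614/19b - 345/19
  leading term b^3: subtract (-630/361)·h_5 from -7/19b^3 + 264/19b^2 - 614/19b - 345/19 → 4785/361b^2 - 11925/361b - 7290/361
  leading term b^2: subtract (-4785/2071)·h_6 from 4785/361b^2 - 11925/361b - 7290/361 → -106015/4142b + 318045/4142
  leading term b: no divisor's leading term divides it; move -106015/4142b to the remainder.
  leading term 1: no divisor's leading term divides it; move 318045/4142 to the remainder.
  remainder -106015/4142b + 318045/4142 ≠ 0; add h_7 = -106015/4142b + 318045/4142 to the basis.

The other S-polynomials (S(f_1,h_4), S(f_2,h_4), S(f_3,h_4), S(f_1,h_5), S(f_3,h_5), S(h_4,h_5), S(f_1,h_6), S(f_2,h_6), S(f_3,h_6), S(h_4,h_6), S(h_5,h_6), S(f_1,h_7), S(f_2,h_7), S(f_3,h_7), S(h_4,h_7), S(h_5,h_7), S(h_6,h_7)) all reduce to 0 modulo the current basis, so we have a Gröbner basis.
Inter-reduce: drop elements whose leading term is divisible by another's, tail-reduce, and make monic.
Reduced Gröbner basis: {a + 5, b - 3}.

A lex Gröbner basis eliminates variables successively. Here b - 3 depends only on b, with roots {3}; lifting each root through the earlier basis elements recovers the full solutions.
  b = 3: the earlier basis element becomes a + 5 = 0, giving a = -5 — point (-5, 3).
Check: every point annihilates each of the original generators.

{(-5, 3)}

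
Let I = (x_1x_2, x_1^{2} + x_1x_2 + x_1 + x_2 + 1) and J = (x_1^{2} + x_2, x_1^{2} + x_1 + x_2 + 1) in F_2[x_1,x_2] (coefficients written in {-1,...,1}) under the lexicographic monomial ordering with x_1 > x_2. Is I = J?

Equality of ideals is decidable: compute both reduced Gröbner bases (unique for the ordering) and check whether they agree.
Buchberger on the first generating set:
f_1 = x_1x_2, LT = x_1x_2.
f_2 = x_1^{2} + x_1x_2 + x_1 + x_2 + 1, LT = x_1^{2}.

S(f_1,f_2): lcm = x_1^{2}x_2. S = x_1x_2^{2} + x_1x_2 + x_2^{2} + x_2.
  leading term x_1x_2^{2}: subtract (x_2)·f_1 from x_1x_2^{2} + x_1x_2 + x_2^{2} + x_2 → x_1x_2 + x_2^{2} + x_2
  leading term x_1x_2: subtract (1)·f_1 from x_1x_2 + x_2^{2} + x_2 → x_2^{2} + x_2
  leading term x_2^{2}: no divisor's leading term divides it; move x_2^{2} to the remainder.
  leading term x_2: no divisor's leading term divides it; move x_2 to the remainder.
  remainder x_2^{2} + x_2 ≠ 0; add g_3 = x_2^{2} + x_2 to the basis.

The other S-polynomials (S(f_1,g_3), S(f_2,g_3)) all reduce to 0 modulo the current basis, so we have a Gröbner basis.
Inter-reduce: drop elements whose leading term is divisible by another's, tail-reduce, and make monic.
Reduced Gröbner basis: {x_1^{2} + x_1 + x_2 + 1, x_1x_2, x_2^{2} + x_2}.

Buchberger on the second generating set:
h_1 = x_1^{2} + x_2, LT = x_1^{2}.
h_2 = x_1^{2} + x_1 + x_2 + 1, LT = x_1^{2}.

S(h_1,h_2): lcm = x_1^{2}. S = x_1 + 1.
  leading term x_1: no divisor's leading term divides it; move x_1 to the remainder.
  leading term 1: no divisor's leading term divides it; move 1 to the remainder.
  remainder x_1 + 1 ≠ 0; add k_3 = x_1 + 1 to the basis.

S(h_1,k_3): lcm = x_1^{2}. S = x_1 + x_2.
  leading term x_1: subtract (1)·k_3 from x_1 + x_2 → x_2 + 1
  leading term x_2: no divisor's leading term divides it; move x_2 to the remainder.
  leading term 1: no divisor's leading term divides it; move 1 to the remainder.
  remainder x_2 + 1 ≠ 0; add k_4 = x_2 + 1 to the basis.

The other S-polynomials (S(h_2,k_3), S(h_1,k_4), S(h_2,k_4), S(k_3,k_4)) all reduce to 0 modulo the current basis, so we have a Gröbner basis.
Inter-reduce: drop elements whose leading term is divisible by another's, tail-reduce, and make monic.
Reduced Gröbner basis: {x_1 + 1, x_2 + 1}.

Since the reduced bases disagree, the two ideals are not the same.

No, the ideals differ.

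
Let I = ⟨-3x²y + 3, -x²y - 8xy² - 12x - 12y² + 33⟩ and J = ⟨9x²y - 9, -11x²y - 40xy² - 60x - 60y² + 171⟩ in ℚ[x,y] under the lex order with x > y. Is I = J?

For a fixed monomial order, each ideal has a unique reduced Gröbner basis; comparing bases decides equality.
Buchberger on the first generating set:
f_1 = -3x²y + 3, LT = x²y.
f_2 = -x²y - 8xy² - 12x - 12y² + 33, LT = x²y.

S(f_1,f_2): lcm = x²y. S = -8xy² - 12x - 12y² + 32.
  reduce S modulo (f_1, f_2):
  remainder -8xy² - 12x - 12y² + 32 ≠ 0; add g_3 = -8xy² - 12x - 12y² + 32 to the basis.

S(f_1,g_3): lcm = x²y². S = -3/2x² - 3/2xy² + 4x - y.
  reduce S modulo (f_1, f_2, g_3):
  remainder -3/2x² + 25/4x + 9/4y² - y - 6 ≠ 0; add g_4 = -3/2x² + 25/4x + 9/4y² - y - 6 to the basis.

S(f_1,g_4): lcm = x²y. S = 25/6xy + 3/2y³ - ⅔y² - 4y - 1.
  reduce S modulo (f_1, f_2, g_3, g_4):
  remainder 25/6xy + 3/2y³ - ⅔y² - 4y - 1 ≠ 0; add g_5 = 25/6xy + 3/2y³ - ⅔y² - 4y - 1 to the basis.

S(g_3,g_4): lcm = x²y². S = 3/2x² + 17/3xy² - 4x + 3/2y⁴ - ⅔y³ - 4y².
  reduce S modulo (f_1, f_2, g_3, g_4, g_5):
  remainder -25/4x + 3/2y⁴ - ⅔y³ - 41/4y² - y + 50/3 ≠ 0; add g_6 = -25/4x + 3/2y⁴ - ⅔y³ - 41/4y² - y + 50/3 to the basis.

S(f_1,g_6): lcm = x²y. S = 6/25xy⁵ - 8/75xy⁴ - 41/25xy³ - 4/25xy² + 8/3xy - 1.
  reduce S modulo (f_1, f_2, g_3, g_4, g_5, g_6):
  remainder -9/25y⁵ + 4/25y⁴ + 48/25y³ + 12/25y² - 64/25y + 9/25 ≠ 0; add g_7 = -9/25y⁵ + 4/25y⁴ + 48/25y³ + 12/25y² - 64/25y + 9/25 to the basis.

The other S-polynomials (S(f_2,g_3), S(f_2,g_4), S(f_1,g_5), S(f_2,g_5), S(g_3,g_5), S(g_4,g_5), S(f_2,g_6), S(g_3,g_6), S(g_4,g_6), S(g_5,g_6), S(f_1,g_7), S(f_2,g_7), S(g_3,g_7), S(g_4,g_7), S(g_5,g_7), S(g_6,g_7)) all reduce to 0 modulo the current basis, so we have a Gröbner basis.
Inter-reduce: drop elements whose leading term is divisible by another's, tail-reduce, and make monic.
Reduced Gröbner basis: {x - 6/25y⁴ + 8/75y³ + 41/25y² + 4/25y - 8/3, y⁵ - 4/9y⁴ - 16/3y³ - 4/3y² + 64/9y - 1}.

Buchberger on the second generating set:
h_1 = 9x²y - 9, LT = x²y.
h_2 = -11x²y - 40xy² - 60x - 60y² + 171, LT = x²y.

S(h_1,h_2): lcm = x²y. S = -40/11xy² - 60/11x - 60/11y² + 160/11.
  reduce S modulo (h_1, h_2):
  remainder -40/11xy² - 60/11x - 60/11y² + 160/11 ≠ 0; add k_3 = -40/11xy² - 60/11x - 60/11y² + 160/11 to the basis.

S(h_1,k_3): lcm = x²y². S = -3/2x² - 3/2xy² + 4x - y.
  reduce S modulo (h_1, h_2, k_3):
  remainder -3/2x² + 25/4x + 9/4y² - y - 6 ≠ 0; add k_4 = -3/2x² + 25/4x + 9/4y² - y - 6 to the basis.

S(h_1,k_4): lcm = x²y. S = 25/6xy + 3/2y³ - ⅔y² - 4y - 1.
  reduce S modulo (h_1, h_2, k_3, k_4):
  remainder 25/6xy + 3/2y³ - ⅔y² - 4y - 1 ≠ 0; add k_5 = 25/6xy + 3/2y³ - ⅔y² - 4y - 1 to the basis.

S(k_3,k_4): lcm = x²y². S = 3/2x² + 17/3xy² - 4x + 3/2y⁴ - ⅔y³ - 4y².
  reduce S modulo (h_1, h_2, k_3, k_4, k_5):
  remainder -25/4x + 3/2y⁴ - ⅔y³ - 41/4y² - y + 50/3 ≠ 0; add k_6 = -25/4x + 3/2y⁴ - ⅔y³ - 41/4y² - y + 50/3 to the basis.

S(h_1,k_6): lcm = x²y. S = 6/25xy⁵ - 8/75xy⁴ - 41/25xy³ - 4/25xy² + 8/3xy - 1.
  reduce S modulo (h_1, h_2, k_3, k_4, k_5, k_6):
  remainder -9/25y⁵ + 4/25y⁴ + 48/25y³ + 12/25y² - 64/25y + 9/25 ≠ 0; add k_7 = -9/25y⁵ + 4/25y⁴ + 48/25y³ + 12/25y² - 64/25y + 9/25 to the basis.

The other S-polynomials (S(h_2,k_3), S(h_2,k_4), S(h_1,k_5), S(h_2,k_5), S(k_3,k_5), S(k_4,k_5), S(h_2,k_6), S(k_3,k_6), S(k_4,k_6), S(k_5,k_6), S(h_1,k_7), S(h_2,k_7), S(k_3,k_7), S(k_4,k_7), S(k_5,k_7), S(k_6,k_7)) all reduce to 0 modulo the current basis, so we have a Gröbner basis.
Inter-reduce: drop elements whose leading term is divisible by another's, tail-reduce, and make monic.
Reduced Gröbner basis: {x - 6/25y⁴ + 8/75y³ + 41/25y² + 4/25y - 8/3, y⁵ - 4/9y⁴ - 16/3y³ - 4/3y² + 64/9y - 1}.

Same reduced basis, so the two generating sets span the same ideal.

Yes, the ideals are equal.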